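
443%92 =75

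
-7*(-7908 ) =55356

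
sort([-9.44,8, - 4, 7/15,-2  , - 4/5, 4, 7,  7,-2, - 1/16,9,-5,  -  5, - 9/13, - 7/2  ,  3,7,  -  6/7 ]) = [ - 9.44, - 5, - 5,  -  4 , -7/2,-2, - 2, - 6/7,-4/5, - 9/13,-1/16, 7/15 , 3,4, 7, 7, 7, 8, 9 ]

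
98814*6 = 592884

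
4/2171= 4/2171 = 0.00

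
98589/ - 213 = -463 + 10/71=- 462.86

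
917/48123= 917/48123 = 0.02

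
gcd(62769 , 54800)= 1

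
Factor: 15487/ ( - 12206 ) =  - 911/718 = -2^( - 1 ) * 359^( - 1)*911^1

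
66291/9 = 22097/3=7365.67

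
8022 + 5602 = 13624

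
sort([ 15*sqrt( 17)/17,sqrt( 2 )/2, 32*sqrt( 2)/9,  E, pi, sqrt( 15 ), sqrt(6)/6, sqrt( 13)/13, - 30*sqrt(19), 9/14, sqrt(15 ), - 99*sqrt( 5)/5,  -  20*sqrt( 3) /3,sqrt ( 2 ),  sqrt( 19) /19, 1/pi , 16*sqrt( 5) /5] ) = [ - 30*sqrt( 19), - 99*sqrt( 5) /5, - 20*sqrt(3)/3, sqrt(19) /19, sqrt(13)/13, 1/pi , sqrt( 6 ) /6,9/14 , sqrt( 2)/2, sqrt(2 ), E, pi, 15*sqrt(17) /17, sqrt(15 ), sqrt( 15 ), 32*sqrt( 2 )/9 , 16*sqrt( 5)/5 ] 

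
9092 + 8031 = 17123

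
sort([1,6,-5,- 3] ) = [ - 5,-3,  1, 6]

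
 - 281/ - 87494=281/87494 = 0.00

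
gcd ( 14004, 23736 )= 12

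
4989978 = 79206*63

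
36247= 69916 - 33669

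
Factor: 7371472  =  2^4 * 17^1 *41^1*661^1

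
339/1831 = 339/1831 = 0.19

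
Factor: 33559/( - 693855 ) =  - 37/765 = -3^(-2 )*5^(-1 )*17^( - 1)*37^1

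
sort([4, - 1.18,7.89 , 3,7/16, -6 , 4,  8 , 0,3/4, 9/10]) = [ - 6,- 1.18,0,  7/16, 3/4 , 9/10, 3, 4,4,7.89 , 8]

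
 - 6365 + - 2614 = -8979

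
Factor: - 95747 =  - 95747^1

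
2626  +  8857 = 11483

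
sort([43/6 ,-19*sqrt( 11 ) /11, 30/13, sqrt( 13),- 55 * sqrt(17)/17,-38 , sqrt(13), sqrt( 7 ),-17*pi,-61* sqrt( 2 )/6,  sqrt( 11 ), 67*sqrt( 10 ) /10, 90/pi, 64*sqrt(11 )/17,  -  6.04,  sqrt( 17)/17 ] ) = [-17*pi, - 38, - 61 *sqrt( 2)/6, - 55 * sqrt( 17 ) /17, -6.04, - 19*sqrt( 11)/11, sqrt ( 17)/17, 30/13 , sqrt( 7 ) , sqrt( 11 ),  sqrt( 13),sqrt( 13),43/6  ,  64*sqrt( 11)/17, 67*sqrt( 10) /10, 90/pi ] 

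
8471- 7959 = 512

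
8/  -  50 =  -1 + 21/25 = - 0.16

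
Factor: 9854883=3^2*17^1*41^1*1571^1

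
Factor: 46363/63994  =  71/98= 2^( - 1 )*7^( - 2 ) * 71^1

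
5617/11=5617/11 = 510.64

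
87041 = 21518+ 65523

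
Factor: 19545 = 3^1*5^1*1303^1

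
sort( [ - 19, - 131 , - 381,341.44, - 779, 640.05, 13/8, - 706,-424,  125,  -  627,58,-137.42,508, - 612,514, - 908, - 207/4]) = [ - 908, - 779,  -  706, - 627, - 612 , - 424,  -  381, - 137.42,-131,-207/4, - 19 , 13/8,58  ,  125,341.44,508,514,640.05] 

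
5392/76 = 70  +  18/19= 70.95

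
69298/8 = 8662 +1/4 = 8662.25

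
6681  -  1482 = 5199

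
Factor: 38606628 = 2^2*3^1*3217219^1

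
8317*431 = 3584627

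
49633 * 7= 347431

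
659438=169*3902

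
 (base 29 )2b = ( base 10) 69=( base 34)21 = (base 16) 45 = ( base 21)36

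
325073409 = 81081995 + 243991414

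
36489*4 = 145956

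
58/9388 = 29/4694 = 0.01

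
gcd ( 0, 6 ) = 6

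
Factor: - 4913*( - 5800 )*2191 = 2^3*5^2*7^1*17^3*29^1*313^1 = 62433421400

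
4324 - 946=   3378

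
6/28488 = 1/4748=0.00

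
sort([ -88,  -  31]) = [ - 88, - 31]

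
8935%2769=628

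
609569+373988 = 983557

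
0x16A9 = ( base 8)13251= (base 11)43a4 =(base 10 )5801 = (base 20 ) ea1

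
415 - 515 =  - 100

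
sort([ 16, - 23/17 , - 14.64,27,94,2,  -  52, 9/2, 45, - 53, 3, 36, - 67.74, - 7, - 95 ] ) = [-95, - 67.74 ,  -  53, - 52 , - 14.64,  -  7,  -  23/17, 2,  3, 9/2, 16,27, 36 , 45 , 94] 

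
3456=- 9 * (  -  384) 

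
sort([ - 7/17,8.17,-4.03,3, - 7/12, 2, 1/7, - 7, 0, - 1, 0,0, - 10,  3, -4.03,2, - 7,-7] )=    [ - 10, - 7, - 7, - 7, - 4.03,-4.03,- 1,- 7/12, - 7/17, 0, 0,0, 1/7,2 , 2,3,3, 8.17]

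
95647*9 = 860823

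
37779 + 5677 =43456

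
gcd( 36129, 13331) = 1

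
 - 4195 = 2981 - 7176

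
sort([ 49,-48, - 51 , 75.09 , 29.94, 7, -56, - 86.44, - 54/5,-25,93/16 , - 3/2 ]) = [-86.44,-56,-51,- 48 , - 25,-54/5, - 3/2,93/16, 7,29.94, 49,75.09]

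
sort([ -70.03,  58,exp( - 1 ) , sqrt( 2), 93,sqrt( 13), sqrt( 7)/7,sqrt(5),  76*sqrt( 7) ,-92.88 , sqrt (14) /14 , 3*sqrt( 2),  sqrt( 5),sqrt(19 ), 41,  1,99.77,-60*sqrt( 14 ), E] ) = [ - 60*sqrt ( 14 ), - 92.88, - 70.03, sqrt( 14) /14,exp ( - 1), sqrt(7 ) /7,1, sqrt(2),  sqrt( 5),sqrt(5),E,  sqrt(13) , 3*sqrt(2 ) , sqrt( 19),41, 58, 93, 99.77, 76*sqrt(7)]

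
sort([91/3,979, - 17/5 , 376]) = [ - 17/5, 91/3,376, 979]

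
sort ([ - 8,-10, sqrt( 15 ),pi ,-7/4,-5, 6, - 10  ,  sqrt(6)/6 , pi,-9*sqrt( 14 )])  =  [ - 9 * sqrt( 14 ), - 10, - 10, - 8,-5, - 7/4, sqrt(6)/6,pi,pi,sqrt(15 ),6]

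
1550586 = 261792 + 1288794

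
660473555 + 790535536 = 1451009091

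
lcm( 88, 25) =2200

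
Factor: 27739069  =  19^1*1459951^1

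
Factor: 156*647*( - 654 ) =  - 2^3*3^2*13^1*109^1*647^1 = -  66009528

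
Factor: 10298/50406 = 3^(-1)*19^1*31^ (  -  1) = 19/93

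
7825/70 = 1565/14  =  111.79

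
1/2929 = 1/2929=0.00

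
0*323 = 0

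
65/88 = 65/88 =0.74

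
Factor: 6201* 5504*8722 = 2^8 * 3^2*7^2*13^1*43^1*53^1*89^1 = 297684511488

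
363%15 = 3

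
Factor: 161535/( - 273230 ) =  - 2^( - 1)*3^1*11^2*307^(  -  1 ) = -  363/614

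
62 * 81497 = 5052814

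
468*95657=44767476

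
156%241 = 156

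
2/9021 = 2/9021 =0.00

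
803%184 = 67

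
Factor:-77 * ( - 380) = 29260 = 2^2 * 5^1 * 7^1*11^1*19^1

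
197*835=164495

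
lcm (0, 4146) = 0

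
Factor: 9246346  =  2^1*257^1*17989^1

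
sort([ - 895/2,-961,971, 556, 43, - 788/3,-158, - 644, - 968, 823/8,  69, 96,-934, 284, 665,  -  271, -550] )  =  [-968,-961, - 934, - 644, - 550, - 895/2,-271, - 788/3, - 158, 43,69, 96 , 823/8,284,556 , 665, 971]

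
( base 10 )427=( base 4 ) 12223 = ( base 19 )139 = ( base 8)653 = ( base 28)F7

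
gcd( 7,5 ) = 1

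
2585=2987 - 402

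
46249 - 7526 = 38723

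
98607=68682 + 29925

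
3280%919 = 523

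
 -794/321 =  - 3 + 169/321=- 2.47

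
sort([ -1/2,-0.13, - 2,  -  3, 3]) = [-3, - 2,-1/2,  -  0.13,  3 ] 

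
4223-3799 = 424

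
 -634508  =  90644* (-7 ) 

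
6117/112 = 6117/112 = 54.62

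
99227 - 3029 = 96198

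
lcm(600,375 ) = 3000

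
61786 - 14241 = 47545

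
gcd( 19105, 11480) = 5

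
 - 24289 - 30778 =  -55067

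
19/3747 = 19/3747 = 0.01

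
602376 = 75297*8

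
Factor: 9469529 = 9469529^1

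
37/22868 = 37/22868 = 0.00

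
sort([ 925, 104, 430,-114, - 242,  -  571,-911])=[  -  911, - 571 ,-242,  -  114, 104, 430, 925]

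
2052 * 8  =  16416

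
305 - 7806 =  - 7501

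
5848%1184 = 1112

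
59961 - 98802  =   - 38841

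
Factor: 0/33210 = 0 =0^1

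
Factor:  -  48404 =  - 2^2*12101^1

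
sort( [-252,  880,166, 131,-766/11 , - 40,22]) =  [-252 , - 766/11, - 40,22,131,166,880] 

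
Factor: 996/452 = 249/113 = 3^1*83^1*113^( - 1) 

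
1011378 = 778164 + 233214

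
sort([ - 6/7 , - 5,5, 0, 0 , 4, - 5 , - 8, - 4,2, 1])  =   [ - 8, - 5, -5,-4,-6/7,  0, 0, 1 , 2,4, 5]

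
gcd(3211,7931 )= 1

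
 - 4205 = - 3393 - 812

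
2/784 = 1/392 = 0.00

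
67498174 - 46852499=20645675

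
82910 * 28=2321480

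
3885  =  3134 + 751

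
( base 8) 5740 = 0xBE0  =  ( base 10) 3040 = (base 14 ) 1172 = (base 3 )11011121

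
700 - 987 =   -  287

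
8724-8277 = 447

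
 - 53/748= -53/748  =  -0.07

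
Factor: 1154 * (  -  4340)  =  -5008360 = -2^3*5^1*7^1*31^1*577^1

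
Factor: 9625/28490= 25/74 = 2^(  -  1 ) * 5^2*37^(-1) 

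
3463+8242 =11705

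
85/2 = 42+1/2 = 42.50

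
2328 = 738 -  -1590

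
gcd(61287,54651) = 3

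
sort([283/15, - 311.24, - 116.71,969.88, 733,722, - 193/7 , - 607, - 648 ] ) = [ - 648, - 607, - 311.24, - 116.71, - 193/7,  283/15, 722,  733,969.88] 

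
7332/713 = 7332/713 = 10.28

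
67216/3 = 67216/3 =22405.33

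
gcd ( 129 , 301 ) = 43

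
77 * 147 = 11319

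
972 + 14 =986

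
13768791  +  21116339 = 34885130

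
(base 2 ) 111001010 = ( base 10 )458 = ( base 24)j2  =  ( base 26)hg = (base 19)152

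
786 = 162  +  624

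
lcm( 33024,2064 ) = 33024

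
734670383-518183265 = 216487118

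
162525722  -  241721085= - 79195363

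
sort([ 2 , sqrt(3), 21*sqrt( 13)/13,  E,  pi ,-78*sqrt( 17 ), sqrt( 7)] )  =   [ -78*sqrt( 17),sqrt(3), 2,sqrt( 7),E,pi, 21*sqrt( 13) /13 ]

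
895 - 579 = 316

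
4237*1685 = 7139345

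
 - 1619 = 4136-5755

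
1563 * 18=28134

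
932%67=61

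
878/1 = 878 = 878.00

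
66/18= 11/3 = 3.67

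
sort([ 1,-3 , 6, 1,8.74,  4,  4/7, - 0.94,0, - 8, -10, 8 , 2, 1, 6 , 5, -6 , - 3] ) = [ - 10, - 8,-6, - 3, - 3, - 0.94,0, 4/7, 1,1,1, 2,  4, 5, 6, 6, 8, 8.74]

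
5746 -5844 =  - 98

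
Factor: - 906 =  -2^1*3^1*151^1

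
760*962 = 731120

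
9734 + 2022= 11756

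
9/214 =9/214 = 0.04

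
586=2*293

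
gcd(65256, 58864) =8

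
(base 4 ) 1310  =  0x74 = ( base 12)98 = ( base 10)116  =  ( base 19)62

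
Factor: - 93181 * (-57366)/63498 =3^1*11^1*19^( - 1)*43^1 * 197^1*557^( - 1) * 3187^1 = 890903541/10583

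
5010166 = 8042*623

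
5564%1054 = 294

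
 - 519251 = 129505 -648756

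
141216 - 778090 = -636874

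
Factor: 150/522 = 3^( - 1 )*5^2*29^( - 1) = 25/87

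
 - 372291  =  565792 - 938083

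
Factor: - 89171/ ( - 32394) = 2^( - 1)*3^( - 1)*23^1*3877^1*5399^( - 1 ) 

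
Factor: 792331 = 257^1*3083^1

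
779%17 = 14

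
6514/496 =3257/248  =  13.13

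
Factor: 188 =2^2*47^1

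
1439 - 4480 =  - 3041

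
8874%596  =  530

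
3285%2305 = 980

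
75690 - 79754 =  - 4064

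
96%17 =11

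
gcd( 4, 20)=4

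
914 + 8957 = 9871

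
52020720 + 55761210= 107781930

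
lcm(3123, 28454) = 256086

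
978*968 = 946704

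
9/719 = 9/719 = 0.01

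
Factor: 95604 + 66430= 162034 = 2^1 *81017^1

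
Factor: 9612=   2^2*3^3*89^1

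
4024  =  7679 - 3655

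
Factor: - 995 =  - 5^1*199^1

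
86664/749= 86664/749 =115.71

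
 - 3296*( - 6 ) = 19776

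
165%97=68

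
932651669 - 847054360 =85597309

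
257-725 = - 468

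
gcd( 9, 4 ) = 1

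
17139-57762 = -40623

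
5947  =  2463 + 3484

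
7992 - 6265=1727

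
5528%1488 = 1064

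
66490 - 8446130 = - 8379640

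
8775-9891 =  - 1116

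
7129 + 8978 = 16107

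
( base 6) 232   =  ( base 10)92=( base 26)3E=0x5c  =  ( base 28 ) 38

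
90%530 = 90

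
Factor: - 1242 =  - 2^1*3^3*23^1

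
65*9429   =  612885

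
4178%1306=260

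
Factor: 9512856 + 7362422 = 2^1 * 7^1 * 1205377^1 = 16875278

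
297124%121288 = 54548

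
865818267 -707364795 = 158453472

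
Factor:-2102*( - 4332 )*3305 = 30094880520 = 2^3*3^1*5^1*19^2*661^1*1051^1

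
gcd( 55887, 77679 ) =3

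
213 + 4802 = 5015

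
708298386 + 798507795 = 1506806181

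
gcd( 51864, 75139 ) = 1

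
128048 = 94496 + 33552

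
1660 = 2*830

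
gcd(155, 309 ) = 1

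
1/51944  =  1/51944 = 0.00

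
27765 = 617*45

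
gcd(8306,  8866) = 2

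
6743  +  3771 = 10514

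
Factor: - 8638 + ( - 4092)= - 2^1 * 5^1*19^1* 67^1 = - 12730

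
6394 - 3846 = 2548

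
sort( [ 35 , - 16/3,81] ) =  [ - 16/3,35 , 81 ] 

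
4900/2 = 2450  =  2450.00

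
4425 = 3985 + 440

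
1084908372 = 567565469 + 517342903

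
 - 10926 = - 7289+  - 3637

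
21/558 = 7/186 = 0.04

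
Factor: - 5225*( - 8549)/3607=5^2 * 11^1*19^1*83^1*103^1*3607^( - 1) =44668525/3607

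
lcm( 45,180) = 180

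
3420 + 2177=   5597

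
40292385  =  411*98035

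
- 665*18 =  - 11970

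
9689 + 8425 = 18114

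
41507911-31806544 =9701367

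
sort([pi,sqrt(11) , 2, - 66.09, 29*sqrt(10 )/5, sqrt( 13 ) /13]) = [ - 66.09, sqrt(13)/13, 2, pi, sqrt( 11 ),29*sqrt(10 ) /5]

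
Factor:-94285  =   - 5^1*109^1*173^1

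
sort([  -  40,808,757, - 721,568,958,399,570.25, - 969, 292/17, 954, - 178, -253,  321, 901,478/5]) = [ - 969, -721 , - 253, - 178,-40,292/17, 478/5,321,399,568,570.25 , 757, 808,901,954, 958]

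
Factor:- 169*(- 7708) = 2^2*13^2*41^1*47^1= 1302652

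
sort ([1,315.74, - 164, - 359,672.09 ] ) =[  -  359,-164 , 1, 315.74,  672.09] 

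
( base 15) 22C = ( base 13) 2bb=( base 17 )1BG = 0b111101100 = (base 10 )492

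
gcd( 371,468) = 1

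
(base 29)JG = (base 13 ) 348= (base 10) 567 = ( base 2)1000110111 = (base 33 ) H6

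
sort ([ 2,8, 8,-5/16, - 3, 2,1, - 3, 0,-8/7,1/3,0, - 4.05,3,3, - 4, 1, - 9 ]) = [- 9, -4.05, - 4, - 3, - 3, - 8/7, - 5/16,0,0,1/3,1,1,2,2, 3, 3,8,  8]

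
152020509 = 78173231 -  - 73847278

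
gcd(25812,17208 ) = 8604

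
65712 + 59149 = 124861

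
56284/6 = 28142/3 = 9380.67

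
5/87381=5/87381 =0.00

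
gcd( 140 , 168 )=28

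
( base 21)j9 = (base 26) fi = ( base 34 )C0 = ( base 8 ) 630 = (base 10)408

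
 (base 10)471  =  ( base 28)GN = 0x1d7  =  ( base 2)111010111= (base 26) I3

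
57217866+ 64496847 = 121714713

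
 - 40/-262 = 20/131= 0.15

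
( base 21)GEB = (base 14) 297b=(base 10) 7361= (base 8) 16301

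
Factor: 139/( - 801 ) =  - 3^( - 2 ) * 89^( - 1)*139^1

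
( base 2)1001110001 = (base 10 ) 625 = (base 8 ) 1161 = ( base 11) 519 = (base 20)1b5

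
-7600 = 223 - 7823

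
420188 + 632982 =1053170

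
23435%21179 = 2256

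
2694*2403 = 6473682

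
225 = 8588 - 8363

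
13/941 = 13/941=0.01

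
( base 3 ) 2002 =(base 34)1M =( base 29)1R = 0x38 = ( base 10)56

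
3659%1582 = 495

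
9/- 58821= -3/19607 = -0.00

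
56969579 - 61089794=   -  4120215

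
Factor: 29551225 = 5^2*11^2 * 9769^1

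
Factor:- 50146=-2^1*25073^1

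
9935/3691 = 9935/3691 = 2.69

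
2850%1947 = 903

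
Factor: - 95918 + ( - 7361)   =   - 11^1*41^1*229^1 = - 103279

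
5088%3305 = 1783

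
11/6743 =1/613 = 0.00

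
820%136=4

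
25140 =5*5028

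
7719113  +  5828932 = 13548045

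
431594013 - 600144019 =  - 168550006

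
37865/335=113 + 2/67 = 113.03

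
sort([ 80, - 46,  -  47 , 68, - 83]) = [ - 83,- 47,-46, 68,80 ]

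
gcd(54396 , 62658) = 18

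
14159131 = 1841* 7691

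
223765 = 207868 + 15897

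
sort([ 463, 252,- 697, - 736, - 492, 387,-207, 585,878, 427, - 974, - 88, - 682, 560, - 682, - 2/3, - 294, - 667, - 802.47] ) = [ - 974, - 802.47, - 736, -697, - 682, - 682, - 667, - 492, - 294,-207, -88, - 2/3, 252, 387, 427,463, 560, 585,878]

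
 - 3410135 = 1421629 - 4831764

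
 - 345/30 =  - 23/2 =- 11.50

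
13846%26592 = 13846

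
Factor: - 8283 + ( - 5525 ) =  - 13808 = -2^4*863^1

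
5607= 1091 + 4516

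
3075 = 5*615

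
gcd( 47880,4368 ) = 168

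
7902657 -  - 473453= 8376110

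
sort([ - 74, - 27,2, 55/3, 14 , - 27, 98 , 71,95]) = [ - 74,-27 ,-27,2, 14,55/3, 71,95,98]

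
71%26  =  19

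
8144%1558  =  354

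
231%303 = 231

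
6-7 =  - 1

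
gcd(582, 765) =3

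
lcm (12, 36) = 36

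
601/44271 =601/44271 = 0.01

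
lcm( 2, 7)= 14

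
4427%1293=548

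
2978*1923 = 5726694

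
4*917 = 3668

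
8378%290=258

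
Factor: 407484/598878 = 66/97 = 2^1 * 3^1*11^1 *97^( - 1)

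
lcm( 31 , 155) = 155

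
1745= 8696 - 6951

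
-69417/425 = -164 +283/425 = - 163.33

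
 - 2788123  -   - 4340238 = 1552115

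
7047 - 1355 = 5692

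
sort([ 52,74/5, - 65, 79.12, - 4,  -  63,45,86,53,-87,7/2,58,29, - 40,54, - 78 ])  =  [ - 87, -78, - 65, - 63, - 40,-4,7/2,74/5, 29,45,52,53,54,58,79.12,86]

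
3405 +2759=6164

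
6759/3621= 2253/1207=1.87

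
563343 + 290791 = 854134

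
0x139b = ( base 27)6NO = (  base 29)5s2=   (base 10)5019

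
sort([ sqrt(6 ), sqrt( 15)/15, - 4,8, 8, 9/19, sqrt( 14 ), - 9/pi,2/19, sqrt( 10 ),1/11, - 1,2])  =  [ -4, - 9/pi,- 1, 1/11,  2/19, sqrt( 15)/15,9/19,2 , sqrt(6), sqrt ( 10),sqrt( 14 ),8, 8] 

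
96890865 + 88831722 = 185722587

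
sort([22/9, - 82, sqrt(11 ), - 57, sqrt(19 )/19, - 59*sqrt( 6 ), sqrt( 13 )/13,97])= [-59*sqrt(6), - 82, - 57, sqrt(19)/19, sqrt(13 )/13, 22/9,sqrt (11 ), 97] 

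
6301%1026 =145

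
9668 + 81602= 91270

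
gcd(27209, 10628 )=1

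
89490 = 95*942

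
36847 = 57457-20610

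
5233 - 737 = 4496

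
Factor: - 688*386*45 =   -  2^5*3^2 * 5^1*  43^1*193^1 = - 11950560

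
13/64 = 13/64 = 0.20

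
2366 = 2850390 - 2848024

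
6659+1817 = 8476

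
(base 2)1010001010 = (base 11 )541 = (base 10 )650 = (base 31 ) ku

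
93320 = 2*46660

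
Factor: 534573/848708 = 2^( - 2) * 3^3*7^( - 1)*13^1*17^( - 1)*1523^1*1783^( - 1) 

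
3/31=3/31 = 0.10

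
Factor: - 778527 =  - 3^2*23^1*3761^1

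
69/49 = 69/49= 1.41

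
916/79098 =458/39549 = 0.01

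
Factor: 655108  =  2^2*199^1*823^1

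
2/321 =2/321 = 0.01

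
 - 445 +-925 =  -  1370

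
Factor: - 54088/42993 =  - 2^3*3^( - 2 )*17^( - 1)*281^( - 1)*6761^1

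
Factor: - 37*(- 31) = 1147 = 31^1*37^1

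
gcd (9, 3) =3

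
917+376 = 1293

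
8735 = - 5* ( - 1747 )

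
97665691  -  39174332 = 58491359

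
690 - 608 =82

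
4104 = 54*76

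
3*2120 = 6360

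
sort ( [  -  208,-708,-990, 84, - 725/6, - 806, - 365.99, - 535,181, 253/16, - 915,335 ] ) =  [ - 990,  -  915, - 806,-708, -535, - 365.99, - 208,-725/6, 253/16,  84, 181,335]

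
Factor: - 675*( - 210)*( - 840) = - 2^4 * 3^5*5^4*7^2 = - 119070000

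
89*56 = 4984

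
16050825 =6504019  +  9546806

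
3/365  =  3/365 = 0.01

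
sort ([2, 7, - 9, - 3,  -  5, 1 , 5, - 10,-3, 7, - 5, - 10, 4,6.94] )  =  [ - 10, -10, - 9, - 5, - 5, - 3, - 3 , 1, 2,4 , 5,  6.94,  7, 7] 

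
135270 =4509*30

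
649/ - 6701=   -  1 + 6052/6701  =  - 0.10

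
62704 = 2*31352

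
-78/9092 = -39/4546 = - 0.01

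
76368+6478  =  82846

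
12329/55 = 224 + 9/55= 224.16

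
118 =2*59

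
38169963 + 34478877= 72648840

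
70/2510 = 7/251 = 0.03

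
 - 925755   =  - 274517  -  651238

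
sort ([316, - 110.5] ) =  [ - 110.5, 316] 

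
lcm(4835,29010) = 29010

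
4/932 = 1/233 = 0.00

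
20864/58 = 10432/29 = 359.72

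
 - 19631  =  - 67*293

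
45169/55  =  821 + 14/55 = 821.25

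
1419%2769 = 1419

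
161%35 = 21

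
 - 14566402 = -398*36599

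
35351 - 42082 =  - 6731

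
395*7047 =2783565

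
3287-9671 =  - 6384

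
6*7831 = 46986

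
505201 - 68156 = 437045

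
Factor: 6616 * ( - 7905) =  - 52299480 = -  2^3*3^1*5^1 * 17^1*31^1*827^1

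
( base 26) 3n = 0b1100101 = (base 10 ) 101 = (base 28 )3H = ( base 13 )7a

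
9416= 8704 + 712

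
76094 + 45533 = 121627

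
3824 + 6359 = 10183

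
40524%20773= 19751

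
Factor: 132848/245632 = 2^( -3)*19^1*23^1 * 101^( - 1 )=437/808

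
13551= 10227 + 3324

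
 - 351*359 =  - 126009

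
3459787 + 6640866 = 10100653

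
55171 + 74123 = 129294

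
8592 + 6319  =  14911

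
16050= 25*642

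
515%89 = 70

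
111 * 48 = 5328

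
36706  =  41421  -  4715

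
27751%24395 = 3356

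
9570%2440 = 2250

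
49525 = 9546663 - 9497138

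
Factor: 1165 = 5^1 * 233^1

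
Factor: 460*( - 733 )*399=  - 134534820 = - 2^2 * 3^1*5^1* 7^1 * 19^1  *  23^1 * 733^1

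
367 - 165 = 202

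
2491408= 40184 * 62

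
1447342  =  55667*26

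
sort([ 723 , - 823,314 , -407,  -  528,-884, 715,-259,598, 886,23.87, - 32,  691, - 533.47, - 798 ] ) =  [ - 884, - 823, - 798, - 533.47 , - 528, - 407, - 259, - 32,23.87,314,598 , 691,  715 , 723,886]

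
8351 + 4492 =12843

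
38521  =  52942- 14421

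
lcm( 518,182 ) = 6734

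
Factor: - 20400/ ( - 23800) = 6/7 = 2^1*3^1*7^ ( - 1 )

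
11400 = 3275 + 8125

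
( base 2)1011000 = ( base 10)88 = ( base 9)107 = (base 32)2o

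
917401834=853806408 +63595426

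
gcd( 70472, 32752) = 184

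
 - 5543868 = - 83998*66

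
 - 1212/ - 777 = 1 + 145/259 = 1.56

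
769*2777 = 2135513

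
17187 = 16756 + 431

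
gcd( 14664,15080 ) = 104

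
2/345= 2/345 = 0.01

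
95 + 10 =105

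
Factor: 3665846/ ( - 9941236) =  - 2^( - 1 )*17^1*109^( - 1)* 137^1*151^( - 2 )*787^1 = - 1832923/4970618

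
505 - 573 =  - 68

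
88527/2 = 44263+1/2 = 44263.50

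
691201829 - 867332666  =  -176130837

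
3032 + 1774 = 4806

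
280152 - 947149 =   -  666997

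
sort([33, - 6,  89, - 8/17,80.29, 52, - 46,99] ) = [ - 46, - 6, - 8/17,  33,52,80.29,89, 99] 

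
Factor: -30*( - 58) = 2^2*3^1*5^1 * 29^1 = 1740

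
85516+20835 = 106351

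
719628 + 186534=906162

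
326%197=129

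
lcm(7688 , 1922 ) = 7688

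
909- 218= 691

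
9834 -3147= 6687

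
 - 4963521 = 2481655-7445176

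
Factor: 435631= 7^1*  62233^1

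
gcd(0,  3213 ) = 3213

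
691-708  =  -17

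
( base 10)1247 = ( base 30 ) 1bh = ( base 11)a34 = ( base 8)2337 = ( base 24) 23n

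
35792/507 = 35792/507 = 70.60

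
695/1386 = 695/1386 = 0.50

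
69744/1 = 69744 = 69744.00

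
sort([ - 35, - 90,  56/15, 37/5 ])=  [ - 90, - 35, 56/15, 37/5]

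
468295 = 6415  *73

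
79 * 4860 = 383940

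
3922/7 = 560 + 2/7 = 560.29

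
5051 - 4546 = 505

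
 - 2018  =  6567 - 8585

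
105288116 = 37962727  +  67325389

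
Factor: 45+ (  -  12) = 3^1*11^1  =  33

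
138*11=1518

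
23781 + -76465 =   -  52684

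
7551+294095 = 301646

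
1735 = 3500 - 1765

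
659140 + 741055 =1400195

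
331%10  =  1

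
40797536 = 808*50492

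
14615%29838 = 14615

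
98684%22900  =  7084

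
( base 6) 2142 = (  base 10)494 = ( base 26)j0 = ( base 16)1ee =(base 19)170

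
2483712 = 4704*528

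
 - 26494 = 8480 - 34974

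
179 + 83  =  262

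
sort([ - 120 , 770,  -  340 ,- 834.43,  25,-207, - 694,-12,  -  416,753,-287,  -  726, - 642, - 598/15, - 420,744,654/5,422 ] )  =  [ - 834.43, - 726, - 694, - 642, - 420, - 416, - 340, - 287, - 207,-120 , - 598/15,  -  12,25,654/5,422,744,753,770 ]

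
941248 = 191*4928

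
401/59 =401/59=   6.80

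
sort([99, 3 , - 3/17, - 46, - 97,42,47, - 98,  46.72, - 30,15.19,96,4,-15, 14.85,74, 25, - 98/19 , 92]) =[  -  98, - 97,-46, - 30, - 15, - 98/19, - 3/17,3,4,14.85,15.19, 25,42, 46.72, 47,74,92,  96, 99 ]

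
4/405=4/405 =0.01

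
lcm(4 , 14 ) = 28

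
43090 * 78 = 3361020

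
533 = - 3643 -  - 4176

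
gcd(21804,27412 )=4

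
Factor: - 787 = - 787^1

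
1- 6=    - 5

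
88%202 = 88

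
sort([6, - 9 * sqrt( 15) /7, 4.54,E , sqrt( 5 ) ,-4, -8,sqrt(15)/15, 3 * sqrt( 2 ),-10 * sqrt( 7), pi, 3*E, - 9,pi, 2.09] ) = [ - 10*sqrt( 7), - 9, - 8, - 9*sqrt( 15 )/7, - 4, sqrt(15)/15,2.09, sqrt( 5 ),  E, pi, pi,3*sqrt(2), 4.54,  6, 3*E ]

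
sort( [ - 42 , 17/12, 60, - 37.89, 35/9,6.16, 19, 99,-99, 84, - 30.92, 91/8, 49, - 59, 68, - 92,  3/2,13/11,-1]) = [ - 99,-92, - 59,-42, - 37.89, - 30.92, -1,13/11, 17/12,  3/2, 35/9, 6.16,  91/8, 19, 49, 60,68,84, 99 ]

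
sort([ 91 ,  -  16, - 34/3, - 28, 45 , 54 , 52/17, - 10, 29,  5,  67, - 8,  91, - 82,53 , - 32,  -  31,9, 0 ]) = [ - 82, - 32, - 31,-28, - 16, - 34/3 , -10,  -  8,0 , 52/17, 5,9,29, 45,53,54,67, 91 , 91]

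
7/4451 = 7/4451 = 0.00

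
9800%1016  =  656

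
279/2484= 31/276 = 0.11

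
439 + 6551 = 6990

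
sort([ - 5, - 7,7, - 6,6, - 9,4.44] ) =[-9, - 7, - 6, - 5,4.44, 6,7] 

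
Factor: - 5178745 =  - 5^1*11^1 * 13^1*7243^1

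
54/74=27/37 = 0.73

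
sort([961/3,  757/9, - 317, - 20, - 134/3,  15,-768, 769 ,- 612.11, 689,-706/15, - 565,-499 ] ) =[-768,  -  612.11,-565,-499, -317, - 706/15,  -  134/3,-20 , 15,  757/9, 961/3, 689,769]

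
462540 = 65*7116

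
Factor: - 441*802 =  - 353682 = - 2^1*3^2* 7^2*401^1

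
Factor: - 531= - 3^2*59^1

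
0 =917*0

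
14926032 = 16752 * 891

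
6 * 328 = 1968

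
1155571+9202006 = 10357577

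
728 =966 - 238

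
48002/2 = 24001  =  24001.00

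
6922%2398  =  2126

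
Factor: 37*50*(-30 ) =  - 2^2* 3^1*5^3*37^1 = - 55500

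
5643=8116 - 2473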